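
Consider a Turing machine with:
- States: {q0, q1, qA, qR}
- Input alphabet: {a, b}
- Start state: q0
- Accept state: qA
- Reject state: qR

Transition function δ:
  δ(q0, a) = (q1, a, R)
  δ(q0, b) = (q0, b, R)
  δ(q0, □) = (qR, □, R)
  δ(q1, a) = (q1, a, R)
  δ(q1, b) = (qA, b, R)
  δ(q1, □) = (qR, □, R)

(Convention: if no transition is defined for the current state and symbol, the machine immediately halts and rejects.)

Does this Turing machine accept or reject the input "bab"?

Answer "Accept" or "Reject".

Execution trace:
Initial: [q0]bab
Step 1: δ(q0, b) = (q0, b, R) → b[q0]ab
Step 2: δ(q0, a) = (q1, a, R) → ba[q1]b
Step 3: δ(q1, b) = (qA, b, R) → bab[qA]□

The machine reaches the accept state qA and halts.

Answer: Accept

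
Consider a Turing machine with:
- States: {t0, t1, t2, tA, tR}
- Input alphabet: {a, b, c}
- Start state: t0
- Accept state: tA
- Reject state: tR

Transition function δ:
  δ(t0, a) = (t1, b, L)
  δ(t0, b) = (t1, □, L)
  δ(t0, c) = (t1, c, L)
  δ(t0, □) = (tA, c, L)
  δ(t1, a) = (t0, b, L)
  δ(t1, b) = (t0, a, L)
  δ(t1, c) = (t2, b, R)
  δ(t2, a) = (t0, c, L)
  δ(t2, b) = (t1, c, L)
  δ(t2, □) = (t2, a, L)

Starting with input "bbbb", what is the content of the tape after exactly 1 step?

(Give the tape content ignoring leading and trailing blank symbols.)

Execution trace:
Initial: [t0]bbbb
Step 1: δ(t0, b) = (t1, □, L) → [t1]□□bbb

No transition is defined for δ(t1, □). By convention the machine halts and rejects.

After 1 step, the tape (ignoring leading/trailing blanks) is: bbb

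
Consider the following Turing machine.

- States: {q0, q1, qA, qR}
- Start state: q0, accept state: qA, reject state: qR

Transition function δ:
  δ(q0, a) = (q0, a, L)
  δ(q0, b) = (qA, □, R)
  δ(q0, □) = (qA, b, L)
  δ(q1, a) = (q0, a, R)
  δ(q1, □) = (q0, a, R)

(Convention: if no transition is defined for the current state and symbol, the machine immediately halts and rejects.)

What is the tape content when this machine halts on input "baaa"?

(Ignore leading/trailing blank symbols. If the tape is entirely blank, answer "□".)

Execution trace:
Initial: [q0]baaa
Step 1: δ(q0, b) = (qA, □, R) → □[qA]aaa

The machine reaches the accept state qA and halts.

Final tape (ignoring leading/trailing blanks): aaa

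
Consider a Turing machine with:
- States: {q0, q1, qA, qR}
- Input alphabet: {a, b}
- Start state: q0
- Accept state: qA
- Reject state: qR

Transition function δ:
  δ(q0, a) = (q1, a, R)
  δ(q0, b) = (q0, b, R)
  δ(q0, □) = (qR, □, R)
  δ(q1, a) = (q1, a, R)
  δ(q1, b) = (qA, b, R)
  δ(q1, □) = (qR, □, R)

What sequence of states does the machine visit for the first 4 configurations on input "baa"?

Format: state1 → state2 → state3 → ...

Execution trace:
Initial: [q0]baa
Step 1: δ(q0, b) = (q0, b, R) → b[q0]aa
Step 2: δ(q0, a) = (q1, a, R) → ba[q1]a
Step 3: δ(q1, a) = (q1, a, R) → baa[q1]□

State sequence: q0 → q0 → q1 → q1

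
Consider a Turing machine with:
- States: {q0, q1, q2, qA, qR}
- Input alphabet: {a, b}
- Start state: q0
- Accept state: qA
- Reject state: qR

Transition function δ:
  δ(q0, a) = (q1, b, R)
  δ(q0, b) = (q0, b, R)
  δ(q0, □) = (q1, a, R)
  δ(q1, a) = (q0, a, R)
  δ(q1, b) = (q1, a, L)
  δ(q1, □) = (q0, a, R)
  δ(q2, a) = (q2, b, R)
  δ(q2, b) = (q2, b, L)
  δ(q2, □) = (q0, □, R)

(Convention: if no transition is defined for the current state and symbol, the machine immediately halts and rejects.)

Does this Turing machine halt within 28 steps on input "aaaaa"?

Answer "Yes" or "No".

Execution trace:
Initial: [q0]aaaaa
Step 1: δ(q0, a) = (q1, b, R) → b[q1]aaaa
Step 2: δ(q1, a) = (q0, a, R) → ba[q0]aaa
Step 3: δ(q0, a) = (q1, b, R) → bab[q1]aa
Step 4: δ(q1, a) = (q0, a, R) → baba[q0]a
Step 5: δ(q0, a) = (q1, b, R) → babab[q1]□
Step 6: δ(q1, □) = (q0, a, R) → bababa[q0]□
Step 7: δ(q0, □) = (q1, a, R) → bababaa[q1]□
Step 8: δ(q1, □) = (q0, a, R) → bababaaa[q0]□
Step 9: δ(q0, □) = (q1, a, R) → bababaaaa[q1]□
Step 10: δ(q1, □) = (q0, a, R) → bababaaaaa[q0]□
Step 11: δ(q0, □) = (q1, a, R) → bababaaaaaa[q1]□
Step 12: δ(q1, □) = (q0, a, R) → bababaaaaaaa[q0]□
Step 13: δ(q0, □) = (q1, a, R) → bababaaaaaaaa[q1]□
Step 14: δ(q1, □) = (q0, a, R) → bababaaaaaaaaa[q0]□
Step 15: δ(q0, □) = (q1, a, R) → bababaaaaaaaaaa[q1]□
Step 16: δ(q1, □) = (q0, a, R) → bababaaaaaaaaaaa[q0]□
Step 17: δ(q0, □) = (q1, a, R) → bababaaaaaaaaaaaa[q1]□
Step 18: δ(q1, □) = (q0, a, R) → bababaaaaaaaaaaaaa[q0]□
Step 19: δ(q0, □) = (q1, a, R) → bababaaaaaaaaaaaaaa[q1]□
Step 20: δ(q1, □) = (q0, a, R) → bababaaaaaaaaaaaaaaa[q0]□
Step 21: δ(q0, □) = (q1, a, R) → bababaaaaaaaaaaaaaaaa[q1]□
Step 22: δ(q1, □) = (q0, a, R) → bababaaaaaaaaaaaaaaaaa[q0]□
Step 23: δ(q0, □) = (q1, a, R) → bababaaaaaaaaaaaaaaaaaa[q1]□
Step 24: δ(q1, □) = (q0, a, R) → bababaaaaaaaaaaaaaaaaaaa[q0]□
Step 25: δ(q0, □) = (q1, a, R) → bababaaaaaaaaaaaaaaaaaaaa[q1]□
Step 26: δ(q1, □) = (q0, a, R) → bababaaaaaaaaaaaaaaaaaaaaa[q0]□
Step 27: δ(q0, □) = (q1, a, R) → bababaaaaaaaaaaaaaaaaaaaaaa[q1]□
Step 28: δ(q1, □) = (q0, a, R) → bababaaaaaaaaaaaaaaaaaaaaaaa[q0]□

The machine has not reached a halting state after 28 steps.
The machine did not halt within the 28-step bound.

Answer: No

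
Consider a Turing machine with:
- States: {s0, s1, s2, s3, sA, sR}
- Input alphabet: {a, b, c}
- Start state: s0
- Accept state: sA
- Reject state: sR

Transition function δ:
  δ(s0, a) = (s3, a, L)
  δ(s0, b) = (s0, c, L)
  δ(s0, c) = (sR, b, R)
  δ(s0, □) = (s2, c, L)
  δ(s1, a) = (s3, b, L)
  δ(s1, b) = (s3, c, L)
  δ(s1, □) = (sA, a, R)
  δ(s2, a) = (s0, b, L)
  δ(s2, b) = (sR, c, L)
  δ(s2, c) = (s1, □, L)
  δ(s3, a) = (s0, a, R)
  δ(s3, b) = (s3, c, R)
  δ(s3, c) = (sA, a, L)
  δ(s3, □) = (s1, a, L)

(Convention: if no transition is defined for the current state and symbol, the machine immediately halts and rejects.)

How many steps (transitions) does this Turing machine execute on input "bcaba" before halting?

Execution trace:
Initial: [s0]bcaba
Step 1: δ(s0, b) = (s0, c, L) → [s0]□ccaba
Step 2: δ(s0, □) = (s2, c, L) → [s2]□cccaba

No transition is defined for δ(s2, □). By convention the machine halts and rejects.

The machine executed 2 steps before halting.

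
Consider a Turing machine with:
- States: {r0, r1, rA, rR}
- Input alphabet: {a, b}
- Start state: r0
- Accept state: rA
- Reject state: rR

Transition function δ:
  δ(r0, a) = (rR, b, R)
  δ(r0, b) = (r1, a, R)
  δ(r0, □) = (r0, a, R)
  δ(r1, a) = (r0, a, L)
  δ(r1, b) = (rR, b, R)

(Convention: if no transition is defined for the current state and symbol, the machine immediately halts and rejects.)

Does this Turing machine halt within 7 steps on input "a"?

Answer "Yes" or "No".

Execution trace:
Initial: [r0]a
Step 1: δ(r0, a) = (rR, b, R) → b[rR]□

The machine reaches the reject state rR and halts.
The machine halted after 1 step (within the 7-step bound).

Answer: Yes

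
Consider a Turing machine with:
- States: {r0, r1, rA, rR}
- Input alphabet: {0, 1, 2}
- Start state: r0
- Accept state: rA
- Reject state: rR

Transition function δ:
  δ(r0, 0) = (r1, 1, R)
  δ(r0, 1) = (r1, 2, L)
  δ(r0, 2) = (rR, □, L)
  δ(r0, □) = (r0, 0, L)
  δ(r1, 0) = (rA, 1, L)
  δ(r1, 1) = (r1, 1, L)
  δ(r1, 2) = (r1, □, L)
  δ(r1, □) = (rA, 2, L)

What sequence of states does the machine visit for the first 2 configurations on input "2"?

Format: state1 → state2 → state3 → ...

Execution trace:
Initial: [r0]2
Step 1: δ(r0, 2) = (rR, □, L) → [rR]□□

The machine reaches the reject state rR and halts.

State sequence: r0 → rR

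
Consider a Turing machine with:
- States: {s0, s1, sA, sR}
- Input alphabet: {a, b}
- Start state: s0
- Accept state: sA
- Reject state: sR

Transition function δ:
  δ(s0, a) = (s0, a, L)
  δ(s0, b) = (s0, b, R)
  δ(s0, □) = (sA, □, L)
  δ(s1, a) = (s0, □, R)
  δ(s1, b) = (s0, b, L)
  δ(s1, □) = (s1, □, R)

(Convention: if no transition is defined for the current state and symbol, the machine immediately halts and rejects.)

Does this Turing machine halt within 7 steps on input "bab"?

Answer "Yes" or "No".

Execution trace:
Initial: [s0]bab
Step 1: δ(s0, b) = (s0, b, R) → b[s0]ab
Step 2: δ(s0, a) = (s0, a, L) → [s0]bab
Step 3: δ(s0, b) = (s0, b, R) → b[s0]ab
Step 4: δ(s0, a) = (s0, a, L) → [s0]bab
Step 5: δ(s0, b) = (s0, b, R) → b[s0]ab
Step 6: δ(s0, a) = (s0, a, L) → [s0]bab
Step 7: δ(s0, b) = (s0, b, R) → b[s0]ab

The machine has not reached a halting state after 7 steps.
The machine did not halt within the 7-step bound.

Answer: No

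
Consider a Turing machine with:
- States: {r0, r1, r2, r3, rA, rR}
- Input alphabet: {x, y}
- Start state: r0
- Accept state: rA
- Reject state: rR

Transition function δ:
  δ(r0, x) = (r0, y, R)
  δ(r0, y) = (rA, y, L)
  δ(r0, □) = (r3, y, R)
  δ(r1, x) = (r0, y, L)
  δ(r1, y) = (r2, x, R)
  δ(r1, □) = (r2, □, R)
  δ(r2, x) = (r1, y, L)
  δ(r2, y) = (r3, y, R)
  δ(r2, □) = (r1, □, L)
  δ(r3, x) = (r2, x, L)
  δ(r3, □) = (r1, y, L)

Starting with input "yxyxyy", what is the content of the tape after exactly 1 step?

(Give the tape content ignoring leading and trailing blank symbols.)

Execution trace:
Initial: [r0]yxyxyy
Step 1: δ(r0, y) = (rA, y, L) → [rA]□yxyxyy

The machine reaches the accept state rA and halts.

After 1 step, the tape (ignoring leading/trailing blanks) is: yxyxyy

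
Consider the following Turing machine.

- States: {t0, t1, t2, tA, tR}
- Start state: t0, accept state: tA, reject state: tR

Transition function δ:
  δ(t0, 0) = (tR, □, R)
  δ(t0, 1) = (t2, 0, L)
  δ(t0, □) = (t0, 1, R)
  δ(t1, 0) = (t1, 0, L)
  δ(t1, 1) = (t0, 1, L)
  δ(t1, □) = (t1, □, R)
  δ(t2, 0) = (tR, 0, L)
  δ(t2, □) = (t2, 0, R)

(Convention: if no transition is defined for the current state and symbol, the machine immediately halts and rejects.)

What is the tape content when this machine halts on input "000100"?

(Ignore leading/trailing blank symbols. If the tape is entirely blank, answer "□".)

Execution trace:
Initial: [t0]000100
Step 1: δ(t0, 0) = (tR, □, R) → □[tR]00100

The machine reaches the reject state tR and halts.

Final tape (ignoring leading/trailing blanks): 00100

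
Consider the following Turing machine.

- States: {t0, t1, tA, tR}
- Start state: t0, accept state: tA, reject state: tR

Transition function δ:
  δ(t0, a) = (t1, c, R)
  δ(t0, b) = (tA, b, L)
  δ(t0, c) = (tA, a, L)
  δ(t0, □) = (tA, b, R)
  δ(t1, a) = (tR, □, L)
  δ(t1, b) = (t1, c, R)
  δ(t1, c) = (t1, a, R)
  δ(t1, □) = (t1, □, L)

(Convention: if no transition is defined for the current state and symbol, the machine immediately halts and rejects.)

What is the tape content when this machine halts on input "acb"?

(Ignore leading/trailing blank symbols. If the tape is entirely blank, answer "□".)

Execution trace:
Initial: [t0]acb
Step 1: δ(t0, a) = (t1, c, R) → c[t1]cb
Step 2: δ(t1, c) = (t1, a, R) → ca[t1]b
Step 3: δ(t1, b) = (t1, c, R) → cac[t1]□
Step 4: δ(t1, □) = (t1, □, L) → ca[t1]c□
Step 5: δ(t1, c) = (t1, a, R) → caa[t1]□
Step 6: δ(t1, □) = (t1, □, L) → ca[t1]a□
Step 7: δ(t1, a) = (tR, □, L) → c[tR]a□□

The machine reaches the reject state tR and halts.

Final tape (ignoring leading/trailing blanks): ca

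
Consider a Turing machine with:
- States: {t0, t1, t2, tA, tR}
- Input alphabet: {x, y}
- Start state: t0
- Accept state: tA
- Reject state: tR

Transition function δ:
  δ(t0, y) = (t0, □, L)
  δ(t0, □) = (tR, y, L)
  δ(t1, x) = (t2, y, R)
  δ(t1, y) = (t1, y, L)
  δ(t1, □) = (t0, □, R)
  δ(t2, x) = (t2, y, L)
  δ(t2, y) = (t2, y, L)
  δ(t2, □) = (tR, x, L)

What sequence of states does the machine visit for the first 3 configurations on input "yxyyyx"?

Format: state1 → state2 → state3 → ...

Execution trace:
Initial: [t0]yxyyyx
Step 1: δ(t0, y) = (t0, □, L) → [t0]□□xyyyx
Step 2: δ(t0, □) = (tR, y, L) → [tR]□y□xyyyx

The machine reaches the reject state tR and halts.

State sequence: t0 → t0 → tR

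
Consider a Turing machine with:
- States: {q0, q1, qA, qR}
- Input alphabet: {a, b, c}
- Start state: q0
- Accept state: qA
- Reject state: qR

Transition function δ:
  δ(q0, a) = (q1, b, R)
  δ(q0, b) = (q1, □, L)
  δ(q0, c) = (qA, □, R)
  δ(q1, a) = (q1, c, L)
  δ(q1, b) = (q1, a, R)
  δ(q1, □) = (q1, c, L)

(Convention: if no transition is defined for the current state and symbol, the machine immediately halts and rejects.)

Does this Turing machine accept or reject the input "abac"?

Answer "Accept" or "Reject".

Execution trace:
Initial: [q0]abac
Step 1: δ(q0, a) = (q1, b, R) → b[q1]bac
Step 2: δ(q1, b) = (q1, a, R) → ba[q1]ac
Step 3: δ(q1, a) = (q1, c, L) → b[q1]acc
Step 4: δ(q1, a) = (q1, c, L) → [q1]bccc
Step 5: δ(q1, b) = (q1, a, R) → a[q1]ccc

No transition is defined for δ(q1, c). By convention the machine halts and rejects.

Answer: Reject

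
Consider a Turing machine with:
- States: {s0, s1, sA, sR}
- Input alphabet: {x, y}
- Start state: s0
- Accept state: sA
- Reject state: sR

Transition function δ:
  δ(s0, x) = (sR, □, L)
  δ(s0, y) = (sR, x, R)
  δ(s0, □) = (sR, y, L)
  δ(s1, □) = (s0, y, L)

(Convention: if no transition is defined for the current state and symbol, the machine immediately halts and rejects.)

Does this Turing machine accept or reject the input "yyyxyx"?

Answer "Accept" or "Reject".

Execution trace:
Initial: [s0]yyyxyx
Step 1: δ(s0, y) = (sR, x, R) → x[sR]yyxyx

The machine reaches the reject state sR and halts.

Answer: Reject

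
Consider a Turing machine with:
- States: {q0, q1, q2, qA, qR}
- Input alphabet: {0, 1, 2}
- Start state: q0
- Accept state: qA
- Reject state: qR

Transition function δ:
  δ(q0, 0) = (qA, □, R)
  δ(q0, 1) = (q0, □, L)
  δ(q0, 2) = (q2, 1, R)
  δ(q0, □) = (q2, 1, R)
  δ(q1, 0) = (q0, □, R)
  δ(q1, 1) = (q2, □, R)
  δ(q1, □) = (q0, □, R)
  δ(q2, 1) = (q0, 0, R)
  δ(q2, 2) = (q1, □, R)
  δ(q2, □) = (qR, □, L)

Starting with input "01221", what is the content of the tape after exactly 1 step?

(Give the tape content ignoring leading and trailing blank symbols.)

Execution trace:
Initial: [q0]01221
Step 1: δ(q0, 0) = (qA, □, R) → □[qA]1221

The machine reaches the accept state qA and halts.

After 1 step, the tape (ignoring leading/trailing blanks) is: 1221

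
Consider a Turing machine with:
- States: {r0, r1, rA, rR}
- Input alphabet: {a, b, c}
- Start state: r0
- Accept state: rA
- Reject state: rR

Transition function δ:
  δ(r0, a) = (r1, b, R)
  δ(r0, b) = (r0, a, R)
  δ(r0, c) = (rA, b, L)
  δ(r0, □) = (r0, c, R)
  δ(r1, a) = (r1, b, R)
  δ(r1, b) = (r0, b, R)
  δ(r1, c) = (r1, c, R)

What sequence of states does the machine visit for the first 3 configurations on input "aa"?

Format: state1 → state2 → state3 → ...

Execution trace:
Initial: [r0]aa
Step 1: δ(r0, a) = (r1, b, R) → b[r1]a
Step 2: δ(r1, a) = (r1, b, R) → bb[r1]□

No transition is defined for δ(r1, □). By convention the machine halts and rejects.

State sequence: r0 → r1 → r1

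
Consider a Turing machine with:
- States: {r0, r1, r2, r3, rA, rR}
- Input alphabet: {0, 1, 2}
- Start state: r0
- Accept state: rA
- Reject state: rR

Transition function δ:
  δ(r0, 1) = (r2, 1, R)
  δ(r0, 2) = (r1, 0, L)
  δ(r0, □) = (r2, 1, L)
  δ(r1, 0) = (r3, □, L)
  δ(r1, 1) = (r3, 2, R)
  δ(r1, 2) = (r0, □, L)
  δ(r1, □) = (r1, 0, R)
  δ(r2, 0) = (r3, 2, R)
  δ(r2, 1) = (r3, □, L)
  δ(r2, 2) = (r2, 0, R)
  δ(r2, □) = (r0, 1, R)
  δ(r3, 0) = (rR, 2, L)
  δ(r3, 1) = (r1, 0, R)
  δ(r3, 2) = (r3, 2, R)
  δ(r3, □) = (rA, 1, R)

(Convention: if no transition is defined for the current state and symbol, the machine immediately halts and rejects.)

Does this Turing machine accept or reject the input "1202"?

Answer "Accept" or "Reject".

Execution trace:
Initial: [r0]1202
Step 1: δ(r0, 1) = (r2, 1, R) → 1[r2]202
Step 2: δ(r2, 2) = (r2, 0, R) → 10[r2]02
Step 3: δ(r2, 0) = (r3, 2, R) → 102[r3]2
Step 4: δ(r3, 2) = (r3, 2, R) → 1022[r3]□
Step 5: δ(r3, □) = (rA, 1, R) → 10221[rA]□

The machine reaches the accept state rA and halts.

Answer: Accept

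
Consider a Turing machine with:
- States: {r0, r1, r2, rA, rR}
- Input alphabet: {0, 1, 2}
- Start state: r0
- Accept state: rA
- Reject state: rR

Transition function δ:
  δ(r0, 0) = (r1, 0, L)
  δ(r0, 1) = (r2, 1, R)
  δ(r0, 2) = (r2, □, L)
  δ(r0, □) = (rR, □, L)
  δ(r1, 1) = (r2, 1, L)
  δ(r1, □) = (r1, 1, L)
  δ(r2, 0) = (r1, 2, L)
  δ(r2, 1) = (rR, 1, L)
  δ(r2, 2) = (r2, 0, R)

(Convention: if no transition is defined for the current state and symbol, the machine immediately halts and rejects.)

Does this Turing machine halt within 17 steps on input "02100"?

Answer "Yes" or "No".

Execution trace:
Initial: [r0]02100
Step 1: δ(r0, 0) = (r1, 0, L) → [r1]□02100
Step 2: δ(r1, □) = (r1, 1, L) → [r1]□102100
Step 3: δ(r1, □) = (r1, 1, L) → [r1]□1102100
Step 4: δ(r1, □) = (r1, 1, L) → [r1]□11102100
Step 5: δ(r1, □) = (r1, 1, L) → [r1]□111102100
Step 6: δ(r1, □) = (r1, 1, L) → [r1]□1111102100
Step 7: δ(r1, □) = (r1, 1, L) → [r1]□11111102100
Step 8: δ(r1, □) = (r1, 1, L) → [r1]□111111102100
Step 9: δ(r1, □) = (r1, 1, L) → [r1]□1111111102100
Step 10: δ(r1, □) = (r1, 1, L) → [r1]□11111111102100
Step 11: δ(r1, □) = (r1, 1, L) → [r1]□111111111102100
Step 12: δ(r1, □) = (r1, 1, L) → [r1]□1111111111102100
Step 13: δ(r1, □) = (r1, 1, L) → [r1]□11111111111102100
Step 14: δ(r1, □) = (r1, 1, L) → [r1]□111111111111102100
Step 15: δ(r1, □) = (r1, 1, L) → [r1]□1111111111111102100
Step 16: δ(r1, □) = (r1, 1, L) → [r1]□11111111111111102100
Step 17: δ(r1, □) = (r1, 1, L) → [r1]□111111111111111102100

The machine has not reached a halting state after 17 steps.
The machine did not halt within the 17-step bound.

Answer: No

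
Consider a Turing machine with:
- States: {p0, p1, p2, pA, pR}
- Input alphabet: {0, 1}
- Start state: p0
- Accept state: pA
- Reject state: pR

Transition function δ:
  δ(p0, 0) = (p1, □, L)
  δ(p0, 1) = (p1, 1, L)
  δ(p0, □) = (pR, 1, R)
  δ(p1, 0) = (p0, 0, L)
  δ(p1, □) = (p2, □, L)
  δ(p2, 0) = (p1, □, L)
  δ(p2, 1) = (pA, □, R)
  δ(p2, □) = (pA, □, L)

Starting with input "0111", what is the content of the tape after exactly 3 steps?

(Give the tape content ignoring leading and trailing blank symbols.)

Execution trace:
Initial: [p0]0111
Step 1: δ(p0, 0) = (p1, □, L) → [p1]□□111
Step 2: δ(p1, □) = (p2, □, L) → [p2]□□□111
Step 3: δ(p2, □) = (pA, □, L) → [pA]□□□□111

The machine reaches the accept state pA and halts.

After 3 steps, the tape (ignoring leading/trailing blanks) is: 111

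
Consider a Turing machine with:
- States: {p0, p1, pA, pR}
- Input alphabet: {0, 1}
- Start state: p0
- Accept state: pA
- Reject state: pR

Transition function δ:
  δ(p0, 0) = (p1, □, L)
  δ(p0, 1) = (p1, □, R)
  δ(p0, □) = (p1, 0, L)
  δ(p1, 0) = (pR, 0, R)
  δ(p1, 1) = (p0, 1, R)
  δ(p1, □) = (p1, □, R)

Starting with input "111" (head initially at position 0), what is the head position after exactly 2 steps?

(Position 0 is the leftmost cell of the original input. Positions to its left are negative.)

Execution trace (head position shown):
Step 0: [p0]111  (head at position 0)
Step 1: move right → □[p1]11  (head at position 1)
Step 2: move right → □1[p0]1  (head at position 2)

After 2 steps, the head is at position 2.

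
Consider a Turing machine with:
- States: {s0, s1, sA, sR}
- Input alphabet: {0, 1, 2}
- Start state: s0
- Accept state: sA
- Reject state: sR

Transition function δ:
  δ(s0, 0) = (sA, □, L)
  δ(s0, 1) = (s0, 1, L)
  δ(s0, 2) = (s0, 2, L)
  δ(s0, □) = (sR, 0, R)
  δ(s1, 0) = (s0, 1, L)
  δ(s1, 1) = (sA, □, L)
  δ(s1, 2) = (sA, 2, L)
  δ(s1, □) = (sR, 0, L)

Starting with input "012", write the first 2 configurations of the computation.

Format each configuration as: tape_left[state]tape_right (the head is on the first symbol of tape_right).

Transitions applied:
Step 1: δ(s0, 0) = (sA, □, L)

The first 2 configurations are:
[s0]012 ⊢ [sA]□□12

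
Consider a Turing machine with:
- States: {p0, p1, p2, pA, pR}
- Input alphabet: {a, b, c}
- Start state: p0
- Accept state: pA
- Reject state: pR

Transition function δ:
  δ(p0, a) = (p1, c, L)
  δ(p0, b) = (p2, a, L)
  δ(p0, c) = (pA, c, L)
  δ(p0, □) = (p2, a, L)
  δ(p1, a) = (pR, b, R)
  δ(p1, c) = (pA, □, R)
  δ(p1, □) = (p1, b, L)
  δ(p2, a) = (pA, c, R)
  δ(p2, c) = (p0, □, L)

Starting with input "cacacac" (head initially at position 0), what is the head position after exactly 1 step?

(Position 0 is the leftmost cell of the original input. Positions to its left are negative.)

Execution trace (head position shown):
Step 0: [p0]cacacac  (head at position 0)
Step 1: move left → [pA]□cacacac  (head at position -1)

After 1 step, the head is at position -1.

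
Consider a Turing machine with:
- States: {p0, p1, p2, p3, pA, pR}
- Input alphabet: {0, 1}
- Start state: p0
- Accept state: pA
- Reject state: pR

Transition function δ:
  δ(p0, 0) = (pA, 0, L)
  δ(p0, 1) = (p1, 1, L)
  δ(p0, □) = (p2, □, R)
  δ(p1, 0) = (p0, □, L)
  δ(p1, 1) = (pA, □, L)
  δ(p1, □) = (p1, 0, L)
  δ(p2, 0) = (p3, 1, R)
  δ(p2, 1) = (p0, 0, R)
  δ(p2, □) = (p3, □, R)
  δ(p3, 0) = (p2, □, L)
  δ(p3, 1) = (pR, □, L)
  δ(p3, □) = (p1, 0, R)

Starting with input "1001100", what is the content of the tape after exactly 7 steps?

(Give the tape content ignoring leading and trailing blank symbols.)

Execution trace:
Initial: [p0]1001100
Step 1: δ(p0, 1) = (p1, 1, L) → [p1]□1001100
Step 2: δ(p1, □) = (p1, 0, L) → [p1]□01001100
Step 3: δ(p1, □) = (p1, 0, L) → [p1]□001001100
Step 4: δ(p1, □) = (p1, 0, L) → [p1]□0001001100
Step 5: δ(p1, □) = (p1, 0, L) → [p1]□00001001100
Step 6: δ(p1, □) = (p1, 0, L) → [p1]□000001001100
Step 7: δ(p1, □) = (p1, 0, L) → [p1]□0000001001100

After 7 steps, the tape (ignoring leading/trailing blanks) is: 0000001001100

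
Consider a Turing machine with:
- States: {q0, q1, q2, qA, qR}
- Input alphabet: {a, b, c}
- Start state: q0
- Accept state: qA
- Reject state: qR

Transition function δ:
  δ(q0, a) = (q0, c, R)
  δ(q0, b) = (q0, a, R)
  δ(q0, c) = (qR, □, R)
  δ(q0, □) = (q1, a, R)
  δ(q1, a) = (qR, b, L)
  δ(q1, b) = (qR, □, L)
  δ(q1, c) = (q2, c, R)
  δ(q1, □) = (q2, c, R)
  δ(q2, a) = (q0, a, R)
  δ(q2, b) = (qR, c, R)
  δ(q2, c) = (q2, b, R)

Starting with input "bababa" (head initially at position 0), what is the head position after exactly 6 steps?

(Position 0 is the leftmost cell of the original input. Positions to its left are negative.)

Execution trace (head position shown):
Step 0: [q0]bababa  (head at position 0)
Step 1: move right → a[q0]ababa  (head at position 1)
Step 2: move right → ac[q0]baba  (head at position 2)
Step 3: move right → aca[q0]aba  (head at position 3)
Step 4: move right → acac[q0]ba  (head at position 4)
Step 5: move right → acaca[q0]a  (head at position 5)
Step 6: move right → acacac[q0]□  (head at position 6)

After 6 steps, the head is at position 6.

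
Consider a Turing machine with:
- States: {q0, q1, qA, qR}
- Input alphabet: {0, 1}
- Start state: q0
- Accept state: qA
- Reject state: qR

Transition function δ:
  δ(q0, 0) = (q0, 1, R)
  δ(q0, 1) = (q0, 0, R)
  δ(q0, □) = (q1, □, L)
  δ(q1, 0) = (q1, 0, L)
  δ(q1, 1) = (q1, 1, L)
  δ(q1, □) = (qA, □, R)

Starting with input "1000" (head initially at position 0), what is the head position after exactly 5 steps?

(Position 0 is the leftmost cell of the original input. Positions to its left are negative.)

Execution trace (head position shown):
Step 0: [q0]1000  (head at position 0)
Step 1: move right → 0[q0]000  (head at position 1)
Step 2: move right → 01[q0]00  (head at position 2)
Step 3: move right → 011[q0]0  (head at position 3)
Step 4: move right → 0111[q0]□  (head at position 4)
Step 5: move left → 011[q1]1□  (head at position 3)

After 5 steps, the head is at position 3.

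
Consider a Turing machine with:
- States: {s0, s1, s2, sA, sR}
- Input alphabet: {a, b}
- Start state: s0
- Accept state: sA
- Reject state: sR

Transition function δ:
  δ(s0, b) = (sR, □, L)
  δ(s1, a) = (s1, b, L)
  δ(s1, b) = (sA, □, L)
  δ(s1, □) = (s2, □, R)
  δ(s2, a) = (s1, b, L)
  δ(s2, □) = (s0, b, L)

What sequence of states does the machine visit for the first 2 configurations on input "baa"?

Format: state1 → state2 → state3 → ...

Execution trace:
Initial: [s0]baa
Step 1: δ(s0, b) = (sR, □, L) → [sR]□□aa

The machine reaches the reject state sR and halts.

State sequence: s0 → sR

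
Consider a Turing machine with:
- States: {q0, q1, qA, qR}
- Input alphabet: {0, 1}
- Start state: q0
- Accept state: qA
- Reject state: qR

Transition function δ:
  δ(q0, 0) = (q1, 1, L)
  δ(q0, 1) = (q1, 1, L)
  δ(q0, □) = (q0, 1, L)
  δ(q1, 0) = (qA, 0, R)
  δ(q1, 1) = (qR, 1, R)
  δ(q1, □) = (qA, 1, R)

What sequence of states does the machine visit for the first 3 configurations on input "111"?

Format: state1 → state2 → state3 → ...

Execution trace:
Initial: [q0]111
Step 1: δ(q0, 1) = (q1, 1, L) → [q1]□111
Step 2: δ(q1, □) = (qA, 1, R) → 1[qA]111

The machine reaches the accept state qA and halts.

State sequence: q0 → q1 → qA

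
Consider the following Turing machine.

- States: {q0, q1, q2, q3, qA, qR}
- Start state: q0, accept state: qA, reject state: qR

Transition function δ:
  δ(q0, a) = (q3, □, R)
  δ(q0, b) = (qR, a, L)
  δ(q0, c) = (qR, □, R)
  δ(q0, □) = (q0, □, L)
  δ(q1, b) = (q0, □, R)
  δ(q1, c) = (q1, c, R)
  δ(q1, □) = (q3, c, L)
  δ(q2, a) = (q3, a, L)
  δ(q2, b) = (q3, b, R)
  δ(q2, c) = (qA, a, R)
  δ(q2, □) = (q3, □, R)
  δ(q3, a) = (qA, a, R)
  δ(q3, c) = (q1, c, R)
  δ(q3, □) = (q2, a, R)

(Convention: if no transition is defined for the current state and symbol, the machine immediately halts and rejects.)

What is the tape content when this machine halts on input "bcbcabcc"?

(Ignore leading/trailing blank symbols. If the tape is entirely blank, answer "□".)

Execution trace:
Initial: [q0]bcbcabcc
Step 1: δ(q0, b) = (qR, a, L) → [qR]□acbcabcc

The machine reaches the reject state qR and halts.

Final tape (ignoring leading/trailing blanks): acbcabcc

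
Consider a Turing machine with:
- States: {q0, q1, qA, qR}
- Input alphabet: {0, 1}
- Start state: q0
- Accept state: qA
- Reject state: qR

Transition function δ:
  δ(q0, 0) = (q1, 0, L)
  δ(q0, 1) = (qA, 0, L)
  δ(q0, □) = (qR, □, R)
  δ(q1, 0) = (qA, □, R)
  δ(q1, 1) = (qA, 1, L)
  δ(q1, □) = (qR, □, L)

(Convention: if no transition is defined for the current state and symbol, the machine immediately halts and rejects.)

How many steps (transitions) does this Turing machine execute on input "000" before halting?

Execution trace:
Initial: [q0]000
Step 1: δ(q0, 0) = (q1, 0, L) → [q1]□000
Step 2: δ(q1, □) = (qR, □, L) → [qR]□□000

The machine reaches the reject state qR and halts.

The machine executed 2 steps before halting.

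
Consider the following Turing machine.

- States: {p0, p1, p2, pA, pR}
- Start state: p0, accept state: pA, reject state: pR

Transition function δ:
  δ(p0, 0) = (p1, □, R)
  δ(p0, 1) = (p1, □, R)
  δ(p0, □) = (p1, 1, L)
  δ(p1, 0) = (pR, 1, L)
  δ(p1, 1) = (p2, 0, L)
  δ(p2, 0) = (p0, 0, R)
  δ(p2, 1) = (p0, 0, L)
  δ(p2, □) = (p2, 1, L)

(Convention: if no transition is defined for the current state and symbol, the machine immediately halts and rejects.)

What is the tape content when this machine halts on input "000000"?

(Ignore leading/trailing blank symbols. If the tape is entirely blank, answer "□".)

Execution trace:
Initial: [p0]000000
Step 1: δ(p0, 0) = (p1, □, R) → □[p1]00000
Step 2: δ(p1, 0) = (pR, 1, L) → [pR]□10000

The machine reaches the reject state pR and halts.

Final tape (ignoring leading/trailing blanks): 10000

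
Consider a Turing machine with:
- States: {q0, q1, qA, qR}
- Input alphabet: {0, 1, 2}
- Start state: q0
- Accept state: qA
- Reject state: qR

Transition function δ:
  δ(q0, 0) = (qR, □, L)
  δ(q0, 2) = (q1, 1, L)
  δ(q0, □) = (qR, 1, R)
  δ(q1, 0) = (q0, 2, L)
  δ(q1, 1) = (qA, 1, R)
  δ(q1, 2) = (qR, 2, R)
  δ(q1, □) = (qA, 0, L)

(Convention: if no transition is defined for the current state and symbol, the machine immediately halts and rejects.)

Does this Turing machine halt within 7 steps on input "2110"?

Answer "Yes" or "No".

Execution trace:
Initial: [q0]2110
Step 1: δ(q0, 2) = (q1, 1, L) → [q1]□1110
Step 2: δ(q1, □) = (qA, 0, L) → [qA]□01110

The machine reaches the accept state qA and halts.
The machine halted after 2 steps (within the 7-step bound).

Answer: Yes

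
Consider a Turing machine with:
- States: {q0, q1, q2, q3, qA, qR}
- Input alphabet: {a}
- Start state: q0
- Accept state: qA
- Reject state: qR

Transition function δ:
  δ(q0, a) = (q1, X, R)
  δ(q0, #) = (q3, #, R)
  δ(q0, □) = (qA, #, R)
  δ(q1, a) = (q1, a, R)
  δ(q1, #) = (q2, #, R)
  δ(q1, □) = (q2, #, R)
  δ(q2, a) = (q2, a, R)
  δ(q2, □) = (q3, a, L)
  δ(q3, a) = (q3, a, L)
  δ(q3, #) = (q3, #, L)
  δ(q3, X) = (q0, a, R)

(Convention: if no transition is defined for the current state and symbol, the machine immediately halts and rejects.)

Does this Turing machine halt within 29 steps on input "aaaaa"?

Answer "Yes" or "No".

Execution trace:
Initial: [q0]aaaaa
Step 1: δ(q0, a) = (q1, X, R) → X[q1]aaaa
Step 2: δ(q1, a) = (q1, a, R) → Xa[q1]aaa
Step 3: δ(q1, a) = (q1, a, R) → Xaa[q1]aa
Step 4: δ(q1, a) = (q1, a, R) → Xaaa[q1]a
Step 5: δ(q1, a) = (q1, a, R) → Xaaaa[q1]□
Step 6: δ(q1, □) = (q2, #, R) → Xaaaa#[q2]□
Step 7: δ(q2, □) = (q3, a, L) → Xaaaa[q3]#a
Step 8: δ(q3, #) = (q3, #, L) → Xaaa[q3]a#a
Step 9: δ(q3, a) = (q3, a, L) → Xaa[q3]aa#a
Step 10: δ(q3, a) = (q3, a, L) → Xa[q3]aaa#a
Step 11: δ(q3, a) = (q3, a, L) → X[q3]aaaa#a
Step 12: δ(q3, a) = (q3, a, L) → [q3]Xaaaa#a
Step 13: δ(q3, X) = (q0, a, R) → a[q0]aaaa#a
Step 14: δ(q0, a) = (q1, X, R) → aX[q1]aaa#a
Step 15: δ(q1, a) = (q1, a, R) → aXa[q1]aa#a
Step 16: δ(q1, a) = (q1, a, R) → aXaa[q1]a#a
Step 17: δ(q1, a) = (q1, a, R) → aXaaa[q1]#a
Step 18: δ(q1, #) = (q2, #, R) → aXaaa#[q2]a
Step 19: δ(q2, a) = (q2, a, R) → aXaaa#a[q2]□
Step 20: δ(q2, □) = (q3, a, L) → aXaaa#[q3]aa
Step 21: δ(q3, a) = (q3, a, L) → aXaaa[q3]#aa
Step 22: δ(q3, #) = (q3, #, L) → aXaa[q3]a#aa
Step 23: δ(q3, a) = (q3, a, L) → aXa[q3]aa#aa
Step 24: δ(q3, a) = (q3, a, L) → aX[q3]aaa#aa
Step 25: δ(q3, a) = (q3, a, L) → a[q3]Xaaa#aa
Step 26: δ(q3, X) = (q0, a, R) → aa[q0]aaa#aa
Step 27: δ(q0, a) = (q1, X, R) → aaX[q1]aa#aa
Step 28: δ(q1, a) = (q1, a, R) → aaXa[q1]a#aa
Step 29: δ(q1, a) = (q1, a, R) → aaXaa[q1]#aa

The machine has not reached a halting state after 29 steps.
The machine did not halt within the 29-step bound.

Answer: No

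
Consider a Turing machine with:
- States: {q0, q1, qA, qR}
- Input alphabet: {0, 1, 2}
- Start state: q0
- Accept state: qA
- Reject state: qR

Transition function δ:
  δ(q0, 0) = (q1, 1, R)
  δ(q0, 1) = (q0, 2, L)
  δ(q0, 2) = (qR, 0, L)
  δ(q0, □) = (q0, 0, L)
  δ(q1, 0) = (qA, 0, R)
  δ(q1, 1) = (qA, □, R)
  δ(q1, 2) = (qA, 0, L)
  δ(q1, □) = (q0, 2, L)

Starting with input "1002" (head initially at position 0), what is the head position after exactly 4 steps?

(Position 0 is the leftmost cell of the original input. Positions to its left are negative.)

Execution trace (head position shown):
Step 0: [q0]1002  (head at position 0)
Step 1: move left → [q0]□2002  (head at position -1)
Step 2: move left → [q0]□02002  (head at position -2)
Step 3: move left → [q0]□002002  (head at position -3)
Step 4: move left → [q0]□0002002  (head at position -4)

After 4 steps, the head is at position -4.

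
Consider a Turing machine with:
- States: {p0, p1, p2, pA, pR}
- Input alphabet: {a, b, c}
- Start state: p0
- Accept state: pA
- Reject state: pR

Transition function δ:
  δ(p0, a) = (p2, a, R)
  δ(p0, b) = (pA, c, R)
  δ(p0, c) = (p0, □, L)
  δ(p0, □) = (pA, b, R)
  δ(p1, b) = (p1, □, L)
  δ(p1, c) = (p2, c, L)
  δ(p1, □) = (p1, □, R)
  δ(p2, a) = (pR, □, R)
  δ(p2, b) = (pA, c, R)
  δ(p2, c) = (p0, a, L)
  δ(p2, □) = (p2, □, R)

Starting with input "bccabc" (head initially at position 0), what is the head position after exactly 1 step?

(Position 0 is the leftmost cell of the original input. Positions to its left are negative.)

Execution trace (head position shown):
Step 0: [p0]bccabc  (head at position 0)
Step 1: move right → c[pA]ccabc  (head at position 1)

After 1 step, the head is at position 1.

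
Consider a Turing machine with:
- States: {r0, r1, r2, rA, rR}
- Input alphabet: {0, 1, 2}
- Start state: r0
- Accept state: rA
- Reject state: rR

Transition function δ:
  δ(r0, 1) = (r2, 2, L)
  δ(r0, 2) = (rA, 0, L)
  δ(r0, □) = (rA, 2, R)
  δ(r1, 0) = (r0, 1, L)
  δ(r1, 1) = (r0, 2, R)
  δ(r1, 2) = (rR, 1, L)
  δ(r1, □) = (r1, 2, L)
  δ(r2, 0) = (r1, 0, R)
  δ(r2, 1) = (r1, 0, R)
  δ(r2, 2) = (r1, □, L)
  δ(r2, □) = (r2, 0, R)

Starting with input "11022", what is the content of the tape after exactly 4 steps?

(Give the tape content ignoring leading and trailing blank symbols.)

Execution trace:
Initial: [r0]11022
Step 1: δ(r0, 1) = (r2, 2, L) → [r2]□21022
Step 2: δ(r2, □) = (r2, 0, R) → 0[r2]21022
Step 3: δ(r2, 2) = (r1, □, L) → [r1]0□1022
Step 4: δ(r1, 0) = (r0, 1, L) → [r0]□1□1022

After 4 steps, the tape (ignoring leading/trailing blanks) is: 1□1022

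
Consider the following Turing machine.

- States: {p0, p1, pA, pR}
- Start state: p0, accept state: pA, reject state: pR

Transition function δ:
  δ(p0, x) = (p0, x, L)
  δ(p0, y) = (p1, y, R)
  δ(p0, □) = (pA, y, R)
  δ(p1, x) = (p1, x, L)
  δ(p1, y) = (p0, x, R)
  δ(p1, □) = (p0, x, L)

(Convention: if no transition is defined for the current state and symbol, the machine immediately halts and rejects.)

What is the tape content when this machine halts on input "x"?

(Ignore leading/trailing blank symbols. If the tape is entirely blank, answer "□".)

Execution trace:
Initial: [p0]x
Step 1: δ(p0, x) = (p0, x, L) → [p0]□x
Step 2: δ(p0, □) = (pA, y, R) → y[pA]x

The machine reaches the accept state pA and halts.

Final tape (ignoring leading/trailing blanks): yx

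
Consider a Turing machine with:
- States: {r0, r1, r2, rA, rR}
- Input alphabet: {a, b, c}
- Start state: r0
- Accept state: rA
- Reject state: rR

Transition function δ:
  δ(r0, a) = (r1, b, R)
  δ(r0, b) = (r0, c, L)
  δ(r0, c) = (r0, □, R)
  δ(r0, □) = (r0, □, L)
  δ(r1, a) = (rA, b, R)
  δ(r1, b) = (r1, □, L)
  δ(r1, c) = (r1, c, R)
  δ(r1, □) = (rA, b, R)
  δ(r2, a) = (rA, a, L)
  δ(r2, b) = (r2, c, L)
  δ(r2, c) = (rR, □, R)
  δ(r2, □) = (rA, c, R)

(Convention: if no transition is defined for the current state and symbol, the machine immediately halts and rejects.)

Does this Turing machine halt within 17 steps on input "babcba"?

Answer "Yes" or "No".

Execution trace:
Initial: [r0]babcba
Step 1: δ(r0, b) = (r0, c, L) → [r0]□cabcba
Step 2: δ(r0, □) = (r0, □, L) → [r0]□□cabcba
Step 3: δ(r0, □) = (r0, □, L) → [r0]□□□cabcba
Step 4: δ(r0, □) = (r0, □, L) → [r0]□□□□cabcba
Step 5: δ(r0, □) = (r0, □, L) → [r0]□□□□□cabcba
Step 6: δ(r0, □) = (r0, □, L) → [r0]□□□□□□cabcba
Step 7: δ(r0, □) = (r0, □, L) → [r0]□□□□□□□cabcba
Step 8: δ(r0, □) = (r0, □, L) → [r0]□□□□□□□□cabcba
Step 9: δ(r0, □) = (r0, □, L) → [r0]□□□□□□□□□cabcba
Step 10: δ(r0, □) = (r0, □, L) → [r0]□□□□□□□□□□cabcba
Step 11: δ(r0, □) = (r0, □, L) → [r0]□□□□□□□□□□□cabcba
Step 12: δ(r0, □) = (r0, □, L) → [r0]□□□□□□□□□□□□cabcba
Step 13: δ(r0, □) = (r0, □, L) → [r0]□□□□□□□□□□□□□cabcba
Step 14: δ(r0, □) = (r0, □, L) → [r0]□□□□□□□□□□□□□□cabcba
Step 15: δ(r0, □) = (r0, □, L) → [r0]□□□□□□□□□□□□□□□cabcba
Step 16: δ(r0, □) = (r0, □, L) → [r0]□□□□□□□□□□□□□□□□cabcba
Step 17: δ(r0, □) = (r0, □, L) → [r0]□□□□□□□□□□□□□□□□□cabcba

The machine has not reached a halting state after 17 steps.
The machine did not halt within the 17-step bound.

Answer: No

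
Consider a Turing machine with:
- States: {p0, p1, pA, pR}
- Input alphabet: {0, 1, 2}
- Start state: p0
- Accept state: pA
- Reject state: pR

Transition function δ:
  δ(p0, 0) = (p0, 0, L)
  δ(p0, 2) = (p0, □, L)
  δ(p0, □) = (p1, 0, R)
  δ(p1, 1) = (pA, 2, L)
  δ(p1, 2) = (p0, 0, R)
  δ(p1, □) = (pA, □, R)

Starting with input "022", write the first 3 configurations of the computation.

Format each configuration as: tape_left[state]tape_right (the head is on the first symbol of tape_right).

Transitions applied:
Step 1: δ(p0, 0) = (p0, 0, L)
Step 2: δ(p0, □) = (p1, 0, R)

The first 3 configurations are:
[p0]022 ⊢ [p0]□022 ⊢ 0[p1]022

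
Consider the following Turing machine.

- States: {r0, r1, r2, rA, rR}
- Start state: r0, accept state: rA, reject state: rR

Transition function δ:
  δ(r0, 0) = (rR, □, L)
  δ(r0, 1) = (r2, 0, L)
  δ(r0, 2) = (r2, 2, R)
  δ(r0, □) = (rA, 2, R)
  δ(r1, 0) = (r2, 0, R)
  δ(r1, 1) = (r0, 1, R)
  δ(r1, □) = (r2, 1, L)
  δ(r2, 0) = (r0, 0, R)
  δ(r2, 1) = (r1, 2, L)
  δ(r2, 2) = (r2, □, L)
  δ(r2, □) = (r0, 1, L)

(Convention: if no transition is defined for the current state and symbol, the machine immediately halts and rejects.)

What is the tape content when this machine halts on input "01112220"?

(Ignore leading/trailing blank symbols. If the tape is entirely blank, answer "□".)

Execution trace:
Initial: [r0]01112220
Step 1: δ(r0, 0) = (rR, □, L) → [rR]□□1112220

The machine reaches the reject state rR and halts.

Final tape (ignoring leading/trailing blanks): 1112220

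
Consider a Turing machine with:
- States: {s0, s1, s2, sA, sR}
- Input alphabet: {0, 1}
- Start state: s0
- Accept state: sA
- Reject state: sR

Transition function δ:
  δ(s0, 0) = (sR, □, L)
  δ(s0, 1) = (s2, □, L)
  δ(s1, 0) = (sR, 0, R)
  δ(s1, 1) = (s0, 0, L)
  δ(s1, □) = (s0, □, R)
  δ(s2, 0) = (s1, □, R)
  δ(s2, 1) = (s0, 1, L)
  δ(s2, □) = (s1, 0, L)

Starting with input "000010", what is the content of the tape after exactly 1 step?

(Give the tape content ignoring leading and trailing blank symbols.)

Execution trace:
Initial: [s0]000010
Step 1: δ(s0, 0) = (sR, □, L) → [sR]□□00010

The machine reaches the reject state sR and halts.

After 1 step, the tape (ignoring leading/trailing blanks) is: 00010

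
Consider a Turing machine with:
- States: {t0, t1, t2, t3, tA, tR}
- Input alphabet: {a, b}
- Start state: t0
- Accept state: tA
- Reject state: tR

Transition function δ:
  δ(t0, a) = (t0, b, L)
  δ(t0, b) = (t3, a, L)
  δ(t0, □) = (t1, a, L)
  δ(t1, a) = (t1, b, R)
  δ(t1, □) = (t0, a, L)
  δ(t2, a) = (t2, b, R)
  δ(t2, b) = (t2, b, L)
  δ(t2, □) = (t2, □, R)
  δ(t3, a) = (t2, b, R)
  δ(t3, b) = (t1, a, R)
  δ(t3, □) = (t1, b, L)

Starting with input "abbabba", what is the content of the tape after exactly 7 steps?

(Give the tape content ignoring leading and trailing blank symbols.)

Execution trace:
Initial: [t0]abbabba
Step 1: δ(t0, a) = (t0, b, L) → [t0]□bbbabba
Step 2: δ(t0, □) = (t1, a, L) → [t1]□abbbabba
Step 3: δ(t1, □) = (t0, a, L) → [t0]□aabbbabba
Step 4: δ(t0, □) = (t1, a, L) → [t1]□aaabbbabba
Step 5: δ(t1, □) = (t0, a, L) → [t0]□aaaabbbabba
Step 6: δ(t0, □) = (t1, a, L) → [t1]□aaaaabbbabba
Step 7: δ(t1, □) = (t0, a, L) → [t0]□aaaaaabbbabba

After 7 steps, the tape (ignoring leading/trailing blanks) is: aaaaaabbbabba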